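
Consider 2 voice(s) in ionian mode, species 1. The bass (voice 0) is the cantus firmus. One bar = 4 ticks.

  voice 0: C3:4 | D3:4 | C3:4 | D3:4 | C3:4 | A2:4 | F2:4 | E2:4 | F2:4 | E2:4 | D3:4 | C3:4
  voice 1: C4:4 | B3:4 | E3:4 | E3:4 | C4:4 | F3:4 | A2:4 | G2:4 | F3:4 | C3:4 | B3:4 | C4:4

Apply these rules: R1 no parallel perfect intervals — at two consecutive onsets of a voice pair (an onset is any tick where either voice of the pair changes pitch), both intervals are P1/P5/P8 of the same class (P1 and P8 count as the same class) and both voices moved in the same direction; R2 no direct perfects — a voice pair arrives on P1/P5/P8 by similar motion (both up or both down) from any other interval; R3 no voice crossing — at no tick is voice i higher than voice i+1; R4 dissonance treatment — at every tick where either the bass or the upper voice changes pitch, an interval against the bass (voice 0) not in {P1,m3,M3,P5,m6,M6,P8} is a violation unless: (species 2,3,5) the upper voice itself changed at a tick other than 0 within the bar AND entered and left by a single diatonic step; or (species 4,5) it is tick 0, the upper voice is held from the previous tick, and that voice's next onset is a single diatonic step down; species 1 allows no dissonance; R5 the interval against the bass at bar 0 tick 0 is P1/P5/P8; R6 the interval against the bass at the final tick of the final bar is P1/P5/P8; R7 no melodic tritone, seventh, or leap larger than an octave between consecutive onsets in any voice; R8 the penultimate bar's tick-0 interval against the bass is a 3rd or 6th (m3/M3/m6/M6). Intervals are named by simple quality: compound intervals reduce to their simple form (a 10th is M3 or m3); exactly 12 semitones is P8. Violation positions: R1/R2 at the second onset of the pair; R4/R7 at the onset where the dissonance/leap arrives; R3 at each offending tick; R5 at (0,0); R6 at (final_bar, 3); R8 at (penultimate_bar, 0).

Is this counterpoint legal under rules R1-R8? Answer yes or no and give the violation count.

No (5 violations)

bar 0: v0=C3 v1=C4 (P8)
bar 1: v0=D3 v1=B3 (M6)
bar 2: v0=C3 v1=E3 (M3)
bar 3: v0=D3 v1=E3 (M2)
bar 4: v0=C3 v1=C4 (P8)
bar 5: v0=A2 v1=F3 (m6)
bar 6: v0=F2 v1=A2 (M3)
bar 7: v0=E2 v1=G2 (m3)
bar 8: v0=F2 v1=F3 (P8)
bar 9: v0=E2 v1=C3 (m6)
bar 10: v0=D3 v1=B3 (M6)
bar 11: v0=C3 v1=C4 (P8)
  R4 @ bar3.0: D3/E3 M2 untreated
  R2 @ bar8.0: E2/G2 m3 -> F2/F3 P8 similar
  R7 @ bar8.0: G2->F3 leap 10st
  R7 @ bar10.0: E2->D3 leap 10st
  R7 @ bar10.0: C3->B3 leap 11st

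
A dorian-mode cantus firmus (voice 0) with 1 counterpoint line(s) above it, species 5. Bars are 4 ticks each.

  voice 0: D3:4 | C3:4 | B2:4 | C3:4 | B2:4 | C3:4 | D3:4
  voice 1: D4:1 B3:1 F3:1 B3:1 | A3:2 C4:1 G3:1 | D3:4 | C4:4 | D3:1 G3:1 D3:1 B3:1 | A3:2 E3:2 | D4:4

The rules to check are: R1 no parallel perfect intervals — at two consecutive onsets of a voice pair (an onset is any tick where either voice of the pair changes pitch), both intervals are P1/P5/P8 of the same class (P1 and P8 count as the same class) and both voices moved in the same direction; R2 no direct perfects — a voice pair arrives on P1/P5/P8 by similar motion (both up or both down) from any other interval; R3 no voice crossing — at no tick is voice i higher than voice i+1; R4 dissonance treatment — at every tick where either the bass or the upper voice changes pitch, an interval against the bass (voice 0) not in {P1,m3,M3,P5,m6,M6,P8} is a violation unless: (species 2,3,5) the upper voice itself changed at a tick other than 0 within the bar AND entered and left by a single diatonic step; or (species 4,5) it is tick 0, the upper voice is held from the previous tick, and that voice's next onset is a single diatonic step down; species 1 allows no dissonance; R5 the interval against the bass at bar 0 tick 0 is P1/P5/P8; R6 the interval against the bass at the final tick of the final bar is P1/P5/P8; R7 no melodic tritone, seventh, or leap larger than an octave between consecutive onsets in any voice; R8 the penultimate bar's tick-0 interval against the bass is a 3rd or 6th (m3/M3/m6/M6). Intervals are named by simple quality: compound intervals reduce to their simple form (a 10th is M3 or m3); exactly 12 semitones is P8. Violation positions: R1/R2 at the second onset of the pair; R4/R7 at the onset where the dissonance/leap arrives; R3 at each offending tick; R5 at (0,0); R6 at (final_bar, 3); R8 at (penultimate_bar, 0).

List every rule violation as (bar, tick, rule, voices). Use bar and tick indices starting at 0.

bar 0: v0=D3 v1=D4 downbeat P8
bar 1: v0=C3 v1=A3 downbeat M6
bar 2: v0=B2 v1=D3 downbeat m3
bar 3: v0=C3 v1=C4 downbeat P8
bar 4: v0=B2 v1=D3 downbeat m3
bar 5: v0=C3 v1=A3 downbeat M6
bar 6: v0=D3 v1=D4 downbeat P8
  -> R7 @ bar 0 tick 2 v(1,): B3->F3 leap 6st
  -> R7 @ bar 0 tick 3 v(1,): F3->B3 leap 6st
  -> R2 @ bar 3 tick 0 v(0, 1): B2/D3 m3 -> C3/C4 P8 similar
  -> R7 @ bar 3 tick 0 v(1,): D3->C4 leap 10st
  -> R7 @ bar 4 tick 0 v(1,): C4->D3 leap 10st
  -> R2 @ bar 6 tick 0 v(0, 1): C3/E3 M3 -> D3/D4 P8 similar
  -> R7 @ bar 6 tick 0 v(1,): E3->D4 leap 10st

(0, 2, R7, (1,))
(0, 3, R7, (1,))
(3, 0, R2, (0, 1))
(3, 0, R7, (1,))
(4, 0, R7, (1,))
(6, 0, R2, (0, 1))
(6, 0, R7, (1,))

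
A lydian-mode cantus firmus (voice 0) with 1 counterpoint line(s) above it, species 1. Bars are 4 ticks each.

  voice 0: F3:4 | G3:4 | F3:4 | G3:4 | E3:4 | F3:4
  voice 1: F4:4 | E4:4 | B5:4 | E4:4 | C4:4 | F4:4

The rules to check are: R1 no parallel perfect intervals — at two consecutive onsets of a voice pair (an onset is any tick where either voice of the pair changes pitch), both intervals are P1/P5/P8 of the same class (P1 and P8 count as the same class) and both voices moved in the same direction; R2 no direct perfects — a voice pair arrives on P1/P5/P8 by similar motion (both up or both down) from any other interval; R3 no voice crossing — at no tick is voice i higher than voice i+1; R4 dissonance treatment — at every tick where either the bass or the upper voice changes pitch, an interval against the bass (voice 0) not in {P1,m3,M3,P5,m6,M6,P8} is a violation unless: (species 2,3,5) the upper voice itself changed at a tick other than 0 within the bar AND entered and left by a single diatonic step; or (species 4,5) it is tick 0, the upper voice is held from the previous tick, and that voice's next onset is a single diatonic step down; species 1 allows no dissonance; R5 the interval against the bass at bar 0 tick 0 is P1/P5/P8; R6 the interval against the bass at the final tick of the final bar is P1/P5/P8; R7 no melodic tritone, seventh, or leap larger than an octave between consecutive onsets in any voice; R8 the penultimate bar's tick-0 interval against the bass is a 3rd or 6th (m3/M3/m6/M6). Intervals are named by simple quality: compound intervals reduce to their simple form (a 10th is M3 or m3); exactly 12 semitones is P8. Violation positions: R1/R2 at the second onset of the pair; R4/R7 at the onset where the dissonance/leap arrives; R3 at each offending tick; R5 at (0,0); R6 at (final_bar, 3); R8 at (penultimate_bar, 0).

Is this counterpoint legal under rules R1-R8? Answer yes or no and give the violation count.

bar 0: v0=F3 v1=F4 (P8)
bar 1: v0=G3 v1=E4 (M6)
bar 2: v0=F3 v1=B5 (TT)
bar 3: v0=G3 v1=E4 (M6)
bar 4: v0=E3 v1=C4 (m6)
bar 5: v0=F3 v1=F4 (P8)
  R4 @ bar2.0: F3/B5 TT untreated
  R7 @ bar2.0: E4->B5 leap 19st
  R7 @ bar3.0: B5->E4 leap 19st
  R2 @ bar5.0: E3/C4 m6 -> F3/F4 P8 similar

No (4 violations)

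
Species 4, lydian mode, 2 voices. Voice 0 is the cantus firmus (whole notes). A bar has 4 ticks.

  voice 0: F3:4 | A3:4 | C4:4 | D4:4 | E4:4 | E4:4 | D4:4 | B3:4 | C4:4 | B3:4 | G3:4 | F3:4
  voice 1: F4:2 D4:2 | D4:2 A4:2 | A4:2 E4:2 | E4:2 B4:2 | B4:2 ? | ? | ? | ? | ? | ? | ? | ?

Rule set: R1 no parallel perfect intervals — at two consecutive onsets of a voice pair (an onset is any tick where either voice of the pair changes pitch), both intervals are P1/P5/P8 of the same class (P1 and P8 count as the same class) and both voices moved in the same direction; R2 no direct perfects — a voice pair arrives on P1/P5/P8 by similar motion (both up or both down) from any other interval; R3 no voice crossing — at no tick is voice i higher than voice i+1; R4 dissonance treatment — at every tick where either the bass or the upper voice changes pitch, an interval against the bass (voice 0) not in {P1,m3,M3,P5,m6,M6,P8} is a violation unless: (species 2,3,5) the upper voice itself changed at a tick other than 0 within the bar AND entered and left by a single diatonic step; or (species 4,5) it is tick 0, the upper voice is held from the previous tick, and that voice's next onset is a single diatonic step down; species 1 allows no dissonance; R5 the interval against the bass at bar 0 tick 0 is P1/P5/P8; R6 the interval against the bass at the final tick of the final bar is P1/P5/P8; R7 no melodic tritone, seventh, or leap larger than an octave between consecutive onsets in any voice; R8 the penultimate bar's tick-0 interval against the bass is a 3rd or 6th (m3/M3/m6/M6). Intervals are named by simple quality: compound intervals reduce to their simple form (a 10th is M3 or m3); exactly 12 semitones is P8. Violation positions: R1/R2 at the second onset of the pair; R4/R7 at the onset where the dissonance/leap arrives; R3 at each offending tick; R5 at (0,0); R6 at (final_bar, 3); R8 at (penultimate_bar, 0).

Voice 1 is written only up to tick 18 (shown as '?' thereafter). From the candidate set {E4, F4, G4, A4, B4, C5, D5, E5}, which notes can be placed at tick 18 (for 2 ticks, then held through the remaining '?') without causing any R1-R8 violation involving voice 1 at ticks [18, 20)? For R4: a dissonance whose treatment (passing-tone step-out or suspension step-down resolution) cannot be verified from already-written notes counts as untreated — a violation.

E4: legal
F4: violates R4,R7
G4: legal
A4: violates R4
B4: legal
C5: legal
D5: violates R4
E5: legal

{B4, C5, E4, E5, G4}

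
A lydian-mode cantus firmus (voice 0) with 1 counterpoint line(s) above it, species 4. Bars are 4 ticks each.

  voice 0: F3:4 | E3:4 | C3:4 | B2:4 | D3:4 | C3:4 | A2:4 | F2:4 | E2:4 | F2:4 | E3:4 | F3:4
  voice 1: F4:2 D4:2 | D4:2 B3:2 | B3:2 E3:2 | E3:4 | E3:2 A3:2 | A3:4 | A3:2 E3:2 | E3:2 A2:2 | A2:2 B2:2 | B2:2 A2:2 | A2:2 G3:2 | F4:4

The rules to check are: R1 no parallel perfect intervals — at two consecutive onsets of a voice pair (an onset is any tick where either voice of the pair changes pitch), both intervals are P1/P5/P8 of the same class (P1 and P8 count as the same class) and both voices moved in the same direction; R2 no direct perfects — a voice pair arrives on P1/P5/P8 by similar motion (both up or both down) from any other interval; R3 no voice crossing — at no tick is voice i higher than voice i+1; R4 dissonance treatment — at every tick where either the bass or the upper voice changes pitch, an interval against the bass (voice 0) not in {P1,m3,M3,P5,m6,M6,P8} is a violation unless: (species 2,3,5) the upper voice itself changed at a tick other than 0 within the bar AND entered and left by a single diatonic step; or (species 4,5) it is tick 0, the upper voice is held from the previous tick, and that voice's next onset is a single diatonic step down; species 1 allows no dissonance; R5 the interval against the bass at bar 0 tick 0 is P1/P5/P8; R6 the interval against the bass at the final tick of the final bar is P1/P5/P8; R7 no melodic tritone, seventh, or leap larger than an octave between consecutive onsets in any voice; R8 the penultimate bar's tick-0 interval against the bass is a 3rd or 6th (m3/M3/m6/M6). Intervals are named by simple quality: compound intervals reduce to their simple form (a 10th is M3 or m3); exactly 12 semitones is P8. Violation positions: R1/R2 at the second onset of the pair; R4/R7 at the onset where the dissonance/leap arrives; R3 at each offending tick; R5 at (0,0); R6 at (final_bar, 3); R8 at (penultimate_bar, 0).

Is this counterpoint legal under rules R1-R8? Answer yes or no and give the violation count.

No (13 violations)

bar 0: v0=F3 v1=F4 (P8)
bar 1: v0=E3 v1=D4 (m7)
bar 2: v0=C3 v1=B3 (M7)
bar 3: v0=B2 v1=E3 (P4)
bar 4: v0=D3 v1=E3 (M2)
bar 5: v0=C3 v1=A3 (M6)
bar 6: v0=A2 v1=A3 (P8)
bar 7: v0=F2 v1=E3 (M7)
bar 8: v0=E2 v1=A2 (P4)
bar 9: v0=F2 v1=B2 (TT)
bar 10: v0=E3 v1=A2 (P5)
bar 11: v0=F3 v1=F4 (P8)
  R4 @ bar1.0: E3/D4 m7 untreated
  R4 @ bar2.0: C3/B3 M7 untreated
  R4 @ bar3.0: B2/E3 P4 untreated
  R4 @ bar4.0: D3/E3 M2 untreated
  R4 @ bar7.0: F2/E3 M7 untreated
  R4 @ bar8.0: E2/A2 P4 untreated
  R3 @ bar10.0: E3 above A2
  R7 @ bar10.0: F2->E3 leap 11st
  R8 @ bar10.0: penult P5 not 3rd/6th
  R3 @ bar10.1: E3 above A2
  R7 @ bar10.2: A2->G3 leap 10st
  R2 @ bar11.0: E3/G3 m3 -> F3/F4 P8 similar
  R7 @ bar11.0: G3->F4 leap 10st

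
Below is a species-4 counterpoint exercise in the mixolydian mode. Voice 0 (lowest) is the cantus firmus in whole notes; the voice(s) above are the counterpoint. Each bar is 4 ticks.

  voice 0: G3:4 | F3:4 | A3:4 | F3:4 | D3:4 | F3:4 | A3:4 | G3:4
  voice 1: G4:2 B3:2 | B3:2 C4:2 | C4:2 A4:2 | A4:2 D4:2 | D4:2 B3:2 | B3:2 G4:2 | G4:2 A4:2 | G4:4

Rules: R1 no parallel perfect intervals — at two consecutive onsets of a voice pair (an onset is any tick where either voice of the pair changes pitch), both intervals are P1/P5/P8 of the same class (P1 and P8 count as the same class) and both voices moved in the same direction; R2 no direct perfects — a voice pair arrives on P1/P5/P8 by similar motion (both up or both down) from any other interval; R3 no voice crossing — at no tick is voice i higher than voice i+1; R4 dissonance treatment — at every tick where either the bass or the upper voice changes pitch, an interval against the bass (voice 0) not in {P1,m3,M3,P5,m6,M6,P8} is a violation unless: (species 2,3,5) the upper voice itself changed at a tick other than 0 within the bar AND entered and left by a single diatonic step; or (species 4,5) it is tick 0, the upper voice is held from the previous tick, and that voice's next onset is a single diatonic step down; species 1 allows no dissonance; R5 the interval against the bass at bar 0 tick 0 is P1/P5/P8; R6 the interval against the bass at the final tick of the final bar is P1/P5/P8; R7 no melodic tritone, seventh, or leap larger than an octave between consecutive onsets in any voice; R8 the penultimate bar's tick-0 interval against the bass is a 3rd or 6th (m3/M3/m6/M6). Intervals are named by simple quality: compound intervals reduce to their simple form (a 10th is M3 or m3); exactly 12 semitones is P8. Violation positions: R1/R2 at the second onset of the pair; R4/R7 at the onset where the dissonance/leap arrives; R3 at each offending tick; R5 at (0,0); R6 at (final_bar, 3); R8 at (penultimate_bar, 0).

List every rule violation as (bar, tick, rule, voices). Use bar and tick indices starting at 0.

(1, 0, R4, (0, 1))
(5, 0, R4, (0, 1))
(5, 2, R4, (0, 1))
(6, 0, R4, (0, 1))
(6, 0, R8, (0, 1))
(7, 0, R1, (0, 1))

bar 0: v0=G3 v1=G4 downbeat P8
bar 1: v0=F3 v1=B3 downbeat TT
bar 2: v0=A3 v1=C4 downbeat m3
bar 3: v0=F3 v1=A4 downbeat M3
bar 4: v0=D3 v1=D4 downbeat P8
bar 5: v0=F3 v1=B3 downbeat TT
bar 6: v0=A3 v1=G4 downbeat m7
bar 7: v0=G3 v1=G4 downbeat P8
  -> R4 @ bar 1 tick 0 v(0, 1): F3/B3 TT untreated
  -> R4 @ bar 5 tick 0 v(0, 1): F3/B3 TT untreated
  -> R4 @ bar 5 tick 2 v(0, 1): F3/G4 M2 untreated
  -> R4 @ bar 6 tick 0 v(0, 1): A3/G4 m7 untreated
  -> R8 @ bar 6 tick 0 v(0, 1): penult m7 not 3rd/6th
  -> R1 @ bar 7 tick 0 v(0, 1): A3/A4 P8 -> G3/G4 P8 similar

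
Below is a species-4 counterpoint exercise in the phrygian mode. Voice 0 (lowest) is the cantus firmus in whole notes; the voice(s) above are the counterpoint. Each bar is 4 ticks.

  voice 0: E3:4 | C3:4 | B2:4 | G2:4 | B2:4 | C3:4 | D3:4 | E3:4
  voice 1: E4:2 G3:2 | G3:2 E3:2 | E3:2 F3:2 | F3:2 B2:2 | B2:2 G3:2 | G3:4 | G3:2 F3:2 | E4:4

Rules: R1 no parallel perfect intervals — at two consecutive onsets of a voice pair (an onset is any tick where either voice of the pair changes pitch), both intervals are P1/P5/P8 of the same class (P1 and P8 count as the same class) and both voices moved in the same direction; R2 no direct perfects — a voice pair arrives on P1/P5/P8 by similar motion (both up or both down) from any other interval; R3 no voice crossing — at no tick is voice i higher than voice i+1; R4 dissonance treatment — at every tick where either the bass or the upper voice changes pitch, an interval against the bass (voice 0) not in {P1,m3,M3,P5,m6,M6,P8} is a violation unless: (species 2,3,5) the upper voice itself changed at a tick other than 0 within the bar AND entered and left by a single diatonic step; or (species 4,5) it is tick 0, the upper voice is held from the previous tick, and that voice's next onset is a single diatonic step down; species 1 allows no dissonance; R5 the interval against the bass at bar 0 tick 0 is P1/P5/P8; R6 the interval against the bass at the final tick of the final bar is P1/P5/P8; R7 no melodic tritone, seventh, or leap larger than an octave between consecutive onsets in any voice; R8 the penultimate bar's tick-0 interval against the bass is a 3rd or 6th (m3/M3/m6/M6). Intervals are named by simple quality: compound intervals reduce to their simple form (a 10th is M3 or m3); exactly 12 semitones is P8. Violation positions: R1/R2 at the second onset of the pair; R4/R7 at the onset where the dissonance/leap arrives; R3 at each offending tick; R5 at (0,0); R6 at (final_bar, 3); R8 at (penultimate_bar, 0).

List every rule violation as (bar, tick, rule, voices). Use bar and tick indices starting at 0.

bar 0: v0=E3 v1=E4 downbeat P8
bar 1: v0=C3 v1=G3 downbeat P5
bar 2: v0=B2 v1=E3 downbeat P4
bar 3: v0=G2 v1=F3 downbeat m7
bar 4: v0=B2 v1=B2 downbeat P1
bar 5: v0=C3 v1=G3 downbeat P5
bar 6: v0=D3 v1=G3 downbeat P4
bar 7: v0=E3 v1=E4 downbeat P8
  -> R4 @ bar 2 tick 0 v(0, 1): B2/E3 P4 untreated
  -> R4 @ bar 2 tick 2 v(0, 1): B2/F3 TT untreated
  -> R4 @ bar 3 tick 0 v(0, 1): G2/F3 m7 untreated
  -> R7 @ bar 3 tick 2 v(1,): F3->B2 leap 6st
  -> R8 @ bar 6 tick 0 v(0, 1): penult P4 not 3rd/6th
  -> R2 @ bar 7 tick 0 v(0, 1): D3/F3 m3 -> E3/E4 P8 similar
  -> R7 @ bar 7 tick 0 v(1,): F3->E4 leap 11st

(2, 0, R4, (0, 1))
(2, 2, R4, (0, 1))
(3, 0, R4, (0, 1))
(3, 2, R7, (1,))
(6, 0, R8, (0, 1))
(7, 0, R2, (0, 1))
(7, 0, R7, (1,))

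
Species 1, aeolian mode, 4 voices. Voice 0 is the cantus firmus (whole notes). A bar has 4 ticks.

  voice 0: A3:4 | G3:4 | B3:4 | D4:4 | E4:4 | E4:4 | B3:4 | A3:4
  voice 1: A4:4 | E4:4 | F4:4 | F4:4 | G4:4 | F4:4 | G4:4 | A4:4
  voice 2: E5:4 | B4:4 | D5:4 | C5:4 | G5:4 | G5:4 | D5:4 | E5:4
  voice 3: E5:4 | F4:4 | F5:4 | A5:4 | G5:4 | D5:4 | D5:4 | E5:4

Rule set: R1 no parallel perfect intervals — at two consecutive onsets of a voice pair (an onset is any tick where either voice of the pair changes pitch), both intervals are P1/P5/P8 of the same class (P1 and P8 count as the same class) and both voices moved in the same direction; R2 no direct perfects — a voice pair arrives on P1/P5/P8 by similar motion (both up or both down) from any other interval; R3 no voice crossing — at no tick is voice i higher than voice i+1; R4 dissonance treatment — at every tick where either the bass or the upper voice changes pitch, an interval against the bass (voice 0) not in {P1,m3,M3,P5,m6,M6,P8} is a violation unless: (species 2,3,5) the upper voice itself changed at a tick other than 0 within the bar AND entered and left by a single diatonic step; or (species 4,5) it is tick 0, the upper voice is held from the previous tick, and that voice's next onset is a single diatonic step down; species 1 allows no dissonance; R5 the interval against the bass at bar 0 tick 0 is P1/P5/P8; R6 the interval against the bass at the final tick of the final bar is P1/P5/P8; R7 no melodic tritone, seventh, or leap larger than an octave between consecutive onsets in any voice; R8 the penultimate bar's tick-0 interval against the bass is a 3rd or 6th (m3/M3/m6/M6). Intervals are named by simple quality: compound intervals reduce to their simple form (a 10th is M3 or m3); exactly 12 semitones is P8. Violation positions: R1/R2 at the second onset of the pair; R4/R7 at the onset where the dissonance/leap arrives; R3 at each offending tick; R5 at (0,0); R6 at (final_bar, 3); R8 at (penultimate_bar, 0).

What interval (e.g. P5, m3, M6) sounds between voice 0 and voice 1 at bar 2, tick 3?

TT

voice 0=B3 voice 1=F4 -> TT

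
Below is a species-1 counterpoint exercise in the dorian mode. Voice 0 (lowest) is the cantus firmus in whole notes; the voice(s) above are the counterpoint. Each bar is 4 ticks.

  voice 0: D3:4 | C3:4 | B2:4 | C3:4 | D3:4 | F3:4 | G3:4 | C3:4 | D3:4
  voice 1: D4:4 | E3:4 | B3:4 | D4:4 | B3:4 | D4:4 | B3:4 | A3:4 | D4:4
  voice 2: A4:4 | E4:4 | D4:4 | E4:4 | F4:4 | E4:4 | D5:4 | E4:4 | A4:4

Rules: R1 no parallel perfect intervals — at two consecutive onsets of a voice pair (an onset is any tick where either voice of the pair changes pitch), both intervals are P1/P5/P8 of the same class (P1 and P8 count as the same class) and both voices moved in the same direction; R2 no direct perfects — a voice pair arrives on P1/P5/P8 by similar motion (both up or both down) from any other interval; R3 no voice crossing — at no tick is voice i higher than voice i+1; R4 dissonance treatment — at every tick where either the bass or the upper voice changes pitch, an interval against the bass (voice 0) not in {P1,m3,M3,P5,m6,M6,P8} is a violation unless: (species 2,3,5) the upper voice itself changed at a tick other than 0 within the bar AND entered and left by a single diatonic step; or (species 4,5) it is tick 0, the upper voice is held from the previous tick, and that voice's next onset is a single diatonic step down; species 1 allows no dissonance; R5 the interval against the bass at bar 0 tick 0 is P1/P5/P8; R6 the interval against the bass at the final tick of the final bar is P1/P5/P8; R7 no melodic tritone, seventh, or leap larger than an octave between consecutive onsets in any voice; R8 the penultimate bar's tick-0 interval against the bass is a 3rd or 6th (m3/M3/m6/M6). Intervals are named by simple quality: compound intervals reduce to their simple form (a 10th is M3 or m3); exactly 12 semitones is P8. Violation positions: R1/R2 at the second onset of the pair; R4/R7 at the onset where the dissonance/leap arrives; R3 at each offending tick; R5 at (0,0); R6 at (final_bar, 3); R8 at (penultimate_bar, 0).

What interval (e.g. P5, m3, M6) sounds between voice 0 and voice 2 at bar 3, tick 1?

M3

voice 0=C3 voice 2=E4 -> M3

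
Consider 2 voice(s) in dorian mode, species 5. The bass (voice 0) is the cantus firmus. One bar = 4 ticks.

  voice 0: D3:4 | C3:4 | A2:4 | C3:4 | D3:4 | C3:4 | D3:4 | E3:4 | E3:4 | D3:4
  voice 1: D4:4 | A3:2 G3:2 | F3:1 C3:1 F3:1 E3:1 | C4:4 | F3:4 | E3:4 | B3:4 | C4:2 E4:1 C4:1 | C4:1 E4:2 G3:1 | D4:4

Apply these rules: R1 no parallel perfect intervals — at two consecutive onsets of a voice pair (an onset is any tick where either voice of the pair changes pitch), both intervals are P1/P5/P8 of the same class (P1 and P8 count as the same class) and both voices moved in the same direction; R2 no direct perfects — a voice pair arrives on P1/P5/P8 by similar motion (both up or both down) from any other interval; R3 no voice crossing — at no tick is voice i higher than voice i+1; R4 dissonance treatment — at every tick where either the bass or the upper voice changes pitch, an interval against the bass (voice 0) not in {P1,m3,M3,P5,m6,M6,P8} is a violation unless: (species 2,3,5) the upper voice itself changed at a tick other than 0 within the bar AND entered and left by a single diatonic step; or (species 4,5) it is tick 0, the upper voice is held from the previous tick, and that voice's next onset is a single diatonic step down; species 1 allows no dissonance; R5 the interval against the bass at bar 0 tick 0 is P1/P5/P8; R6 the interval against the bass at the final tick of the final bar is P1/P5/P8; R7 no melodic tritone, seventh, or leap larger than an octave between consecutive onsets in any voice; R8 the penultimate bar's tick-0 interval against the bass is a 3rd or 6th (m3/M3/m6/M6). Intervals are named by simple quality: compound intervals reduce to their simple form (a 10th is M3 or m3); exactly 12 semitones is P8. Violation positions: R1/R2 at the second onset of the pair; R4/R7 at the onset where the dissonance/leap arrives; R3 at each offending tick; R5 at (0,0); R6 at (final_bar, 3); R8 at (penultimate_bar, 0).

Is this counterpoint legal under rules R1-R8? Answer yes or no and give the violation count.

bar 0: v0=D3 v1=D4 (P8)
bar 1: v0=C3 v1=A3 (M6)
bar 2: v0=A2 v1=F3 (m6)
bar 3: v0=C3 v1=C4 (P8)
bar 4: v0=D3 v1=F3 (m3)
bar 5: v0=C3 v1=E3 (M3)
bar 6: v0=D3 v1=B3 (M6)
bar 7: v0=E3 v1=C4 (m6)
bar 8: v0=E3 v1=C4 (m6)
bar 9: v0=D3 v1=D4 (P8)
  R2 @ bar3.0: A2/E3 P5 -> C3/C4 P8 similar

No (1 violations)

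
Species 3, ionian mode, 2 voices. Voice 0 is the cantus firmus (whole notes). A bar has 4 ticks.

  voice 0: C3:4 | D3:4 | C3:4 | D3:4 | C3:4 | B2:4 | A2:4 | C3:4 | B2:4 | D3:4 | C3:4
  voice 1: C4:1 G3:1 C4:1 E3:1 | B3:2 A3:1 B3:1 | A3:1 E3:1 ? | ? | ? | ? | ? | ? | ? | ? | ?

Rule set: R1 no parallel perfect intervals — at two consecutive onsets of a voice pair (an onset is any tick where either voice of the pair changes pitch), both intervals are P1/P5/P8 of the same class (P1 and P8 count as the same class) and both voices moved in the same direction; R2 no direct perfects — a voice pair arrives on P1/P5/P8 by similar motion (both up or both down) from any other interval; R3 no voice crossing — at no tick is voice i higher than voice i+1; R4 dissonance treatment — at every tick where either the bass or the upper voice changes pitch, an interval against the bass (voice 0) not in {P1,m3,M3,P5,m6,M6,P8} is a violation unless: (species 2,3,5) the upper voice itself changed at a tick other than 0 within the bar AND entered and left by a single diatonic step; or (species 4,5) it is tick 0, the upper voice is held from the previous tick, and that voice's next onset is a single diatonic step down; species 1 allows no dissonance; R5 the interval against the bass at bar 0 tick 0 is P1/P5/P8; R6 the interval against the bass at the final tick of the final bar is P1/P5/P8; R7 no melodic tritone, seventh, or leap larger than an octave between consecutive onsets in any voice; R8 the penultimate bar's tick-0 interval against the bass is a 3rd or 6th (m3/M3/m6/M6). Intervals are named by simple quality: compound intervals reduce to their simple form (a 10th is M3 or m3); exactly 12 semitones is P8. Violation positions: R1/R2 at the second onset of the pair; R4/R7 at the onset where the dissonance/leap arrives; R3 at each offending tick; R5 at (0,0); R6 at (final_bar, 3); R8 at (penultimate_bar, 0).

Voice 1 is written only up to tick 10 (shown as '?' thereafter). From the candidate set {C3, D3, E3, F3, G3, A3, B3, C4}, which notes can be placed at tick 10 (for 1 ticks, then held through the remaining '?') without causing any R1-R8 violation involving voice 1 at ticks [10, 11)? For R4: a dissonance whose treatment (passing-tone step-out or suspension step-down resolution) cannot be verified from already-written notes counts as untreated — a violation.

{A3, C3, C4, E3, G3}

C3: legal
D3: violates R4
E3: legal
F3: violates R4
G3: legal
A3: legal
B3: violates R4
C4: legal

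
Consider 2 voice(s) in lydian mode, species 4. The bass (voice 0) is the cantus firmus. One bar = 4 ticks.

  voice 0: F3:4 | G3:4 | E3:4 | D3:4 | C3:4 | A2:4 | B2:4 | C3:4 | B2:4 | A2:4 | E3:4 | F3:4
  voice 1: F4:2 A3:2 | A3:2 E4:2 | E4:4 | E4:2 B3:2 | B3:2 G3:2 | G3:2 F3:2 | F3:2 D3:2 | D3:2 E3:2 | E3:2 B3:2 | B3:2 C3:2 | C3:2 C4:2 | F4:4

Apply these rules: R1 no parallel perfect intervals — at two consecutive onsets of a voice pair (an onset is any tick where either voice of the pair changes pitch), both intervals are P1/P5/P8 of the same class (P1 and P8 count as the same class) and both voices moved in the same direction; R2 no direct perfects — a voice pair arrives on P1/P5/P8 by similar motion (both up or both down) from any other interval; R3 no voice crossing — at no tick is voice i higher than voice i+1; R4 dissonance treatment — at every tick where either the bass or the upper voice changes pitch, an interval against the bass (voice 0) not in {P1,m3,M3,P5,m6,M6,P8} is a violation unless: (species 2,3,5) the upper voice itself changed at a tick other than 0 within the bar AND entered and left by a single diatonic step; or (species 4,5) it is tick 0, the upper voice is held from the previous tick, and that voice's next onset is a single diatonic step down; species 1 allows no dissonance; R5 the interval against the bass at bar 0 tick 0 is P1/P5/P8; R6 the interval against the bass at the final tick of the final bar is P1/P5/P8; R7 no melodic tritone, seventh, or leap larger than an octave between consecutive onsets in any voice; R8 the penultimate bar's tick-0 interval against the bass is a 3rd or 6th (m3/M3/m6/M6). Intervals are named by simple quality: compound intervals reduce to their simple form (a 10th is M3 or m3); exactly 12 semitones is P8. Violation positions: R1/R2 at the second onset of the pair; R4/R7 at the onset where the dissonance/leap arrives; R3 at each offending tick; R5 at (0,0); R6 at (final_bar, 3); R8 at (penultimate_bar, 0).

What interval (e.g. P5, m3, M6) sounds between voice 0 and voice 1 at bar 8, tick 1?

P4

voice 0=B2 voice 1=E3 -> P4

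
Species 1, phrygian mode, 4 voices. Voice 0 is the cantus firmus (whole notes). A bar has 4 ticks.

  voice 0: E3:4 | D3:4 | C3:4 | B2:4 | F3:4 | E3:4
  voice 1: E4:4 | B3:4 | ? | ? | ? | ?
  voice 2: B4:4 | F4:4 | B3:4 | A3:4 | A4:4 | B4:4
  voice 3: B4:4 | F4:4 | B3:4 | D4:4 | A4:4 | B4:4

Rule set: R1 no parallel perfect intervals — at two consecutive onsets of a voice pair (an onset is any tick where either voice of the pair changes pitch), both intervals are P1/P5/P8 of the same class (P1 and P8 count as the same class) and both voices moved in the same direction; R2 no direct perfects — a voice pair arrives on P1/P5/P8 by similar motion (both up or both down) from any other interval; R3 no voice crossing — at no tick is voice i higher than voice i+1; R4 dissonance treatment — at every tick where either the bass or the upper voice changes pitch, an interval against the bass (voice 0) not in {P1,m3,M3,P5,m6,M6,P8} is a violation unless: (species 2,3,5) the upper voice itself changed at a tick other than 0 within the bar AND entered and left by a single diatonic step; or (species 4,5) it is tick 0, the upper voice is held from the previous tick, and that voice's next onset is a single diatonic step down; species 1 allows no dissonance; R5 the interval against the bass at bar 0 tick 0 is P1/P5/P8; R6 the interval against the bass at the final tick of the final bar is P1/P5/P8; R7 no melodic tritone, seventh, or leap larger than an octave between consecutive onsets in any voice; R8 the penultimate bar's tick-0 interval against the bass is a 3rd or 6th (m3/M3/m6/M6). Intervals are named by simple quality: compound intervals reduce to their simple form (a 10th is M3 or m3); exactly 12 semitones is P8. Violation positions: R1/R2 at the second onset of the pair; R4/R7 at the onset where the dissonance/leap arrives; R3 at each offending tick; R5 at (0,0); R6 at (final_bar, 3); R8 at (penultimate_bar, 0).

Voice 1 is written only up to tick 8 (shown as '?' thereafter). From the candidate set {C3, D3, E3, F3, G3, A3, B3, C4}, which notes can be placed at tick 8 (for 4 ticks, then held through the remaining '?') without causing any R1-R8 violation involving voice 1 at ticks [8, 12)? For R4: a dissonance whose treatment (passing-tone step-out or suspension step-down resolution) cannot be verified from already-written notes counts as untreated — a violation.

{A3}

C3: violates R2,R7
D3: violates R4
E3: violates R2
F3: violates R4,R7
G3: violates R2
A3: legal
B3: violates R4
C4: violates R3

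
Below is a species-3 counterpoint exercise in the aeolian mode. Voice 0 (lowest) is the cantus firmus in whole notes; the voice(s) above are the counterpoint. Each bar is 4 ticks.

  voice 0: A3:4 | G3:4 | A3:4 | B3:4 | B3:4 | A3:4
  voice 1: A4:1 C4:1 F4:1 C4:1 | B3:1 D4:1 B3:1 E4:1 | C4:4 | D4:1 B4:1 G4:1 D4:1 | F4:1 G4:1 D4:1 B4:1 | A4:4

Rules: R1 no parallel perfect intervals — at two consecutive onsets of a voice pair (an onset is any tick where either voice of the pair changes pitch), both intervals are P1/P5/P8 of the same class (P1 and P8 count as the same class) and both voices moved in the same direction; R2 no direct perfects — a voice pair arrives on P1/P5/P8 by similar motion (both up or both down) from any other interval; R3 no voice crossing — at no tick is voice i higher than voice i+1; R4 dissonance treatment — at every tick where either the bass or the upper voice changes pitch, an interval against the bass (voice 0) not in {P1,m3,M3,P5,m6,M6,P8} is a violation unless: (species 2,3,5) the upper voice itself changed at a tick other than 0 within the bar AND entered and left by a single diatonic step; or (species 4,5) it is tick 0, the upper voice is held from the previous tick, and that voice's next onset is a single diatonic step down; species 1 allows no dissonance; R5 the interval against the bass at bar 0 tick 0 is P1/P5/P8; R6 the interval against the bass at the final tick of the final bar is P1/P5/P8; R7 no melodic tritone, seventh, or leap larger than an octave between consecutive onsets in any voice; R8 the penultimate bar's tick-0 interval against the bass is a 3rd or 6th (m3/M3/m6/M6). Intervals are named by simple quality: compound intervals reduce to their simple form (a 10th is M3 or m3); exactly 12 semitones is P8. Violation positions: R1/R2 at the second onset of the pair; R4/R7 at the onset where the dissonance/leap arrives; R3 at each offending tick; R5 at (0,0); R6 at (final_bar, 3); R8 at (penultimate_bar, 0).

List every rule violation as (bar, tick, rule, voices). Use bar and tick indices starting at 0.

bar 0: v0=A3 v1=A4 downbeat P8
bar 1: v0=G3 v1=B3 downbeat M3
bar 2: v0=A3 v1=C4 downbeat m3
bar 3: v0=B3 v1=D4 downbeat m3
bar 4: v0=B3 v1=F4 downbeat TT
bar 5: v0=A3 v1=A4 downbeat P8
  -> R4 @ bar 4 tick 0 v(0, 1): B3/F4 TT untreated
  -> R8 @ bar 4 tick 0 v(0, 1): penult TT not 3rd/6th
  -> R1 @ bar 5 tick 0 v(0, 1): B3/B4 P8 -> A3/A4 P8 similar

(4, 0, R4, (0, 1))
(4, 0, R8, (0, 1))
(5, 0, R1, (0, 1))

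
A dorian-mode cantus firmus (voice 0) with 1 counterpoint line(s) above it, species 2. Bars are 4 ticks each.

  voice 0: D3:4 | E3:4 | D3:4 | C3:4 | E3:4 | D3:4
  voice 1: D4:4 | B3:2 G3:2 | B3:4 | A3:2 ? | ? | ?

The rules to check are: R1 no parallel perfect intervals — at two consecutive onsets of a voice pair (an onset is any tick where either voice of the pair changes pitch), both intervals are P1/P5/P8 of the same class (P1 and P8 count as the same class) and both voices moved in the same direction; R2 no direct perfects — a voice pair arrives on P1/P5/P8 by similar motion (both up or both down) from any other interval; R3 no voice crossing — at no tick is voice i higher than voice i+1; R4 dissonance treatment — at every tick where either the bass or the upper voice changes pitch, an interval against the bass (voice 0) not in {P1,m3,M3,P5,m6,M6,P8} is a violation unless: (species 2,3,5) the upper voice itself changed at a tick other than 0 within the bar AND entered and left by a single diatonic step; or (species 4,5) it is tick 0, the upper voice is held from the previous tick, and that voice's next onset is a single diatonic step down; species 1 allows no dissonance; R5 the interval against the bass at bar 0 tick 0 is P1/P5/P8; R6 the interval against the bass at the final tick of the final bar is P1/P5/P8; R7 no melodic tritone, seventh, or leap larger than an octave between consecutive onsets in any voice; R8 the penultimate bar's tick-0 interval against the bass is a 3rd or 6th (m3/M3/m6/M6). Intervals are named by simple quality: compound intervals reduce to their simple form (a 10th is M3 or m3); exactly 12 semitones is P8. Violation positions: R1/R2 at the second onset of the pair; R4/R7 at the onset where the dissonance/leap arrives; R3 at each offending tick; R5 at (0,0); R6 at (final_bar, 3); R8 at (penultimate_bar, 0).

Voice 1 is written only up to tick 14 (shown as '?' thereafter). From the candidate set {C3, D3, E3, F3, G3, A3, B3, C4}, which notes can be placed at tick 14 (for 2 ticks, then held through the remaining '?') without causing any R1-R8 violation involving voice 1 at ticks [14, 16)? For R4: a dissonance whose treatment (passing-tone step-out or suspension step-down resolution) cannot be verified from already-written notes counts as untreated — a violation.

C3: legal
D3: violates R4
E3: legal
F3: violates R4
G3: legal
A3: legal
B3: violates R4
C4: legal

{A3, C3, C4, E3, G3}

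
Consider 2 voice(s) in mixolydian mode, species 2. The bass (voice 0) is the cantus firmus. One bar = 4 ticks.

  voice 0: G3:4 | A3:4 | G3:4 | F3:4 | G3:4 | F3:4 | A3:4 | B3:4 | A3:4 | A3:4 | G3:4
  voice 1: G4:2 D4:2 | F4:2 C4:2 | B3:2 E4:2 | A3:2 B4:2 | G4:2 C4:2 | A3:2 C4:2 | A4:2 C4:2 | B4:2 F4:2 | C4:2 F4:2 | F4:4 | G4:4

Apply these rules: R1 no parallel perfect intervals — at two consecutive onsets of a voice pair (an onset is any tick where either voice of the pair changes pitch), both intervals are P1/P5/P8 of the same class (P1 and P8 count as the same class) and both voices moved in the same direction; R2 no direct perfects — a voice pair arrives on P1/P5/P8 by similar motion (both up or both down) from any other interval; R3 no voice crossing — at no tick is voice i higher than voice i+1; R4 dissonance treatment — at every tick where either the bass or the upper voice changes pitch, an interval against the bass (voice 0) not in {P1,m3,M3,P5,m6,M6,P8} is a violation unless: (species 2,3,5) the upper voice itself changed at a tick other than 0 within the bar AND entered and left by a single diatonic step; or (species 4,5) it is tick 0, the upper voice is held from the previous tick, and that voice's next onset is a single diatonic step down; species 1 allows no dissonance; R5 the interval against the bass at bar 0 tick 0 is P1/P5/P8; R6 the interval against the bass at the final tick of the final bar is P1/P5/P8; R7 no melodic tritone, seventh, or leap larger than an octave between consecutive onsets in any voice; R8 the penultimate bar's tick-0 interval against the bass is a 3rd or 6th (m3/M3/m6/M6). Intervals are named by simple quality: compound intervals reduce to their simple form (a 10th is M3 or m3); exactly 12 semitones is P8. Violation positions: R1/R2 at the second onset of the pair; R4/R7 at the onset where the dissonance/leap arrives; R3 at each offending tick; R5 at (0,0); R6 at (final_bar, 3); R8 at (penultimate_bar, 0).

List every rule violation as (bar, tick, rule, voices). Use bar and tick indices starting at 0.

bar 0: v0=G3 v1=G4 downbeat P8
bar 1: v0=A3 v1=F4 downbeat m6
bar 2: v0=G3 v1=B3 downbeat M3
bar 3: v0=F3 v1=A3 downbeat M3
bar 4: v0=G3 v1=G4 downbeat P8
bar 5: v0=F3 v1=A3 downbeat M3
bar 6: v0=A3 v1=A4 downbeat P8
bar 7: v0=B3 v1=B4 downbeat P8
bar 8: v0=A3 v1=C4 downbeat m3
bar 9: v0=A3 v1=F4 downbeat m6
bar 10: v0=G3 v1=G4 downbeat P8
  -> R4 @ bar 3 tick 2 v(0, 1): F3/B4 TT untreated
  -> R7 @ bar 3 tick 2 v(1,): A3->B4 leap 14st
  -> R4 @ bar 4 tick 2 v(0, 1): G3/C4 P4 untreated
  -> R2 @ bar 6 tick 0 v(0, 1): F3/C4 P5 -> A3/A4 P8 similar
  -> R2 @ bar 7 tick 0 v(0, 1): A3/C4 m3 -> B3/B4 P8 similar
  -> R7 @ bar 7 tick 0 v(1,): C4->B4 leap 11st
  -> R4 @ bar 7 tick 2 v(0, 1): B3/F4 TT untreated
  -> R7 @ bar 7 tick 2 v(1,): B4->F4 leap 6st

(3, 2, R4, (0, 1))
(3, 2, R7, (1,))
(4, 2, R4, (0, 1))
(6, 0, R2, (0, 1))
(7, 0, R2, (0, 1))
(7, 0, R7, (1,))
(7, 2, R4, (0, 1))
(7, 2, R7, (1,))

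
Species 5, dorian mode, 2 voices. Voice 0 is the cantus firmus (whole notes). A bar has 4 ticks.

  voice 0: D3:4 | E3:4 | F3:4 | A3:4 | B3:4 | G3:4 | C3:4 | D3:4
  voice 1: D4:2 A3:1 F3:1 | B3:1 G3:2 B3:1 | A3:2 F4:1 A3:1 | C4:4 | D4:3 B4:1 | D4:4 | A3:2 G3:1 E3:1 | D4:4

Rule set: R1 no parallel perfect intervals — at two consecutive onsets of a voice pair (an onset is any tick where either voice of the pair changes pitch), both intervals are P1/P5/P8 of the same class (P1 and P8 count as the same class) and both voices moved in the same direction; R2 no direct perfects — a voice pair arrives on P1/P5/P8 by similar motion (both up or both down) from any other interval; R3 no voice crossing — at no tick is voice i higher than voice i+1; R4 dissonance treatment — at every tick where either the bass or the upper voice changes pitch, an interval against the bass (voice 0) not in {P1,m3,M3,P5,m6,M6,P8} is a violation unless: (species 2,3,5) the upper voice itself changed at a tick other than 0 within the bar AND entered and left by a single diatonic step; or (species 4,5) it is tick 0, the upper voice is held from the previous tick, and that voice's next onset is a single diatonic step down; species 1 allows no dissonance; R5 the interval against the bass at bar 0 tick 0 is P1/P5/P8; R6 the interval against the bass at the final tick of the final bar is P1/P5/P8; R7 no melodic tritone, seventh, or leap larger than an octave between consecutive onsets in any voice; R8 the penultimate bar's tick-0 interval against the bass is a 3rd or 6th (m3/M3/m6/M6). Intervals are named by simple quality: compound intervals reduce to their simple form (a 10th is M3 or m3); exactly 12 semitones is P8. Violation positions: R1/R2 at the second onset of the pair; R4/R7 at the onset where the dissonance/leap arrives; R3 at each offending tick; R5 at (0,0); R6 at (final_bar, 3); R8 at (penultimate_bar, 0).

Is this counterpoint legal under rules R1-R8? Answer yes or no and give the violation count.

No (5 violations)

bar 0: v0=D3 v1=D4 (P8)
bar 1: v0=E3 v1=B3 (P5)
bar 2: v0=F3 v1=A3 (M3)
bar 3: v0=A3 v1=C4 (m3)
bar 4: v0=B3 v1=D4 (m3)
bar 5: v0=G3 v1=D4 (P5)
bar 6: v0=C3 v1=A3 (M6)
bar 7: v0=D3 v1=D4 (P8)
  R2 @ bar1.0: D3/F3 m3 -> E3/B3 P5 similar
  R7 @ bar1.0: F3->B3 leap 6st
  R2 @ bar5.0: B3/B4 P8 -> G3/D4 P5 similar
  R2 @ bar7.0: C3/E3 M3 -> D3/D4 P8 similar
  R7 @ bar7.0: E3->D4 leap 10st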